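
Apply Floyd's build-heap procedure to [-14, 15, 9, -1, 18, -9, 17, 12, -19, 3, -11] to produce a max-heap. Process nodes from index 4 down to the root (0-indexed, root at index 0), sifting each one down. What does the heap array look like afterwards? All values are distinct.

[18, 15, 17, 12, 3, -9, 9, -1, -19, -14, -11]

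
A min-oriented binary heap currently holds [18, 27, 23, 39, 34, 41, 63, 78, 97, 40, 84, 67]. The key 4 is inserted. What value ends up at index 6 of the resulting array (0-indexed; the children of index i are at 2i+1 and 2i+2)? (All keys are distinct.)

63

append 4 at index 12 → [18, 27, 23, 39, 34, 41, 63, 78, 97, 40, 84, 67, 4]
4 < parent 41 at index 5, swap → [18, 27, 23, 39, 34, 4, 63, 78, 97, 40, 84, 67, 41]
4 < parent 23 at index 2, swap → [18, 27, 4, 39, 34, 23, 63, 78, 97, 40, 84, 67, 41]
4 < parent 18 at index 0, swap → [4, 27, 18, 39, 34, 23, 63, 78, 97, 40, 84, 67, 41]
resulting array: [4, 27, 18, 39, 34, 23, 63, 78, 97, 40, 84, 67, 41]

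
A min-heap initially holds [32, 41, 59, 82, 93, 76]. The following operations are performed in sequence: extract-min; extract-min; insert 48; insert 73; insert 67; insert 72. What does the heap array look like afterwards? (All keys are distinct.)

[48, 59, 67, 72, 76, 93, 73, 82]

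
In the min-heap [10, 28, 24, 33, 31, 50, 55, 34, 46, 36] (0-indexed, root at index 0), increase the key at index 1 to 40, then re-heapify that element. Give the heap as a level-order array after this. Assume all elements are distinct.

set index 1 from 28 to 40 → [10, 40, 24, 33, 31, 50, 55, 34, 46, 36]
40 vs smaller child 31 at index 4, swap → [10, 31, 24, 33, 40, 50, 55, 34, 46, 36]
40 vs only child 36 at index 9, swap → [10, 31, 24, 33, 36, 50, 55, 34, 46, 40]

[10, 31, 24, 33, 36, 50, 55, 34, 46, 40]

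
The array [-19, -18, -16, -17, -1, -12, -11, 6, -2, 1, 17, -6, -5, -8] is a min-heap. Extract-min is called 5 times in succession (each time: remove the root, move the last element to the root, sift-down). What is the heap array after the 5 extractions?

extract-min #1 returns -19:
  remove root -19; move last element -8 to root → [-8, -18, -16, -17, -1, -12, -11, 6, -2, 1, 17, -6, -5]
  -8 vs smaller child -18 at index 1, swap → [-18, -8, -16, -17, -1, -12, -11, 6, -2, 1, 17, -6, -5]
  -8 vs smaller child -17 at index 3, swap → [-18, -17, -16, -8, -1, -12, -11, 6, -2, 1, 17, -6, -5]
extract-min #2 returns -18:
  remove root -18; move last element -5 to root → [-5, -17, -16, -8, -1, -12, -11, 6, -2, 1, 17, -6]
  -5 vs smaller child -17 at index 1, swap → [-17, -5, -16, -8, -1, -12, -11, 6, -2, 1, 17, -6]
  -5 vs smaller child -8 at index 3, swap → [-17, -8, -16, -5, -1, -12, -11, 6, -2, 1, 17, -6]
extract-min #3 returns -17:
  remove root -17; move last element -6 to root → [-6, -8, -16, -5, -1, -12, -11, 6, -2, 1, 17]
  -6 vs smaller child -16 at index 2, swap → [-16, -8, -6, -5, -1, -12, -11, 6, -2, 1, 17]
  -6 vs smaller child -12 at index 5, swap → [-16, -8, -12, -5, -1, -6, -11, 6, -2, 1, 17]
extract-min #4 returns -16:
  remove root -16; move last element 17 to root → [17, -8, -12, -5, -1, -6, -11, 6, -2, 1]
  17 vs smaller child -12 at index 2, swap → [-12, -8, 17, -5, -1, -6, -11, 6, -2, 1]
  17 vs smaller child -11 at index 6, swap → [-12, -8, -11, -5, -1, -6, 17, 6, -2, 1]
extract-min #5 returns -12:
  remove root -12; move last element 1 to root → [1, -8, -11, -5, -1, -6, 17, 6, -2]
  1 vs smaller child -11 at index 2, swap → [-11, -8, 1, -5, -1, -6, 17, 6, -2]
  1 vs smaller child -6 at index 5, swap → [-11, -8, -6, -5, -1, 1, 17, 6, -2]

[-11, -8, -6, -5, -1, 1, 17, 6, -2]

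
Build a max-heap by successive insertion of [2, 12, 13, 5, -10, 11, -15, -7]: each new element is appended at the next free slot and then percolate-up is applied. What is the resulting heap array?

[13, 5, 12, 2, -10, 11, -15, -7]

Insert 2:
  append 2 at index 0 → [2] (no swap needed)
Insert 12:
  append 12 at index 1 → [2, 12]
  12 > parent 2 at index 0, swap → [12, 2]
Insert 13:
  append 13 at index 2 → [12, 2, 13]
  13 > parent 12 at index 0, swap → [13, 2, 12]
Insert 5:
  append 5 at index 3 → [13, 2, 12, 5]
  5 > parent 2 at index 1, swap → [13, 5, 12, 2]
Insert -10:
  append -10 at index 4 → [13, 5, 12, 2, -10] (no swap needed)
Insert 11:
  append 11 at index 5 → [13, 5, 12, 2, -10, 11] (no swap needed)
Insert -15:
  append -15 at index 6 → [13, 5, 12, 2, -10, 11, -15] (no swap needed)
Insert -7:
  append -7 at index 7 → [13, 5, 12, 2, -10, 11, -15, -7] (no swap needed)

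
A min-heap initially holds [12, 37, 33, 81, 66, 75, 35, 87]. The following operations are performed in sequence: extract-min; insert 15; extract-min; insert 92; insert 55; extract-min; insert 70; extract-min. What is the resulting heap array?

[37, 55, 75, 70, 66, 81, 87, 92]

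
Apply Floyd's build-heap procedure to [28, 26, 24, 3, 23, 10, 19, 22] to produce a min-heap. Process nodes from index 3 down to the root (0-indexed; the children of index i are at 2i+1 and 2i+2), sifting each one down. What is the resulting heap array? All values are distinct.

[3, 22, 10, 26, 23, 24, 19, 28]

sift down from index 3: already satisfies heap property
sift down from index 2:
  24 vs smaller child 10 at index 5, swap → [28, 26, 10, 3, 23, 24, 19, 22]
sift down from index 1:
  26 vs smaller child 3 at index 3, swap → [28, 3, 10, 26, 23, 24, 19, 22]
  26 vs only child 22 at index 7, swap → [28, 3, 10, 22, 23, 24, 19, 26]
sift down from index 0:
  28 vs smaller child 3 at index 1, swap → [3, 28, 10, 22, 23, 24, 19, 26]
  28 vs smaller child 22 at index 3, swap → [3, 22, 10, 28, 23, 24, 19, 26]
  28 vs only child 26 at index 7, swap → [3, 22, 10, 26, 23, 24, 19, 28]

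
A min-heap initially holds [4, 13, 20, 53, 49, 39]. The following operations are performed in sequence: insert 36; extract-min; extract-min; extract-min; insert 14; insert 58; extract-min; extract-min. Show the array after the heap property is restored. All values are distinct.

insert 36:
  append 36 at index 6 → [4, 13, 20, 53, 49, 39, 36] (no swap needed)
extract-min → returns 4:
  remove root 4; move last element 36 to root → [36, 13, 20, 53, 49, 39]
  36 vs smaller child 13 at index 1, swap → [13, 36, 20, 53, 49, 39]
extract-min → returns 13:
  remove root 13; move last element 39 to root → [39, 36, 20, 53, 49]
  39 vs smaller child 20 at index 2, swap → [20, 36, 39, 53, 49]
extract-min → returns 20:
  remove root 20; move last element 49 to root → [49, 36, 39, 53]
  49 vs smaller child 36 at index 1, swap → [36, 49, 39, 53]
insert 14:
  append 14 at index 4 → [36, 49, 39, 53, 14]
  14 < parent 49 at index 1, swap → [36, 14, 39, 53, 49]
  14 < parent 36 at index 0, swap → [14, 36, 39, 53, 49]
insert 58:
  append 58 at index 5 → [14, 36, 39, 53, 49, 58] (no swap needed)
extract-min → returns 14:
  remove root 14; move last element 58 to root → [58, 36, 39, 53, 49]
  58 vs smaller child 36 at index 1, swap → [36, 58, 39, 53, 49]
  58 vs smaller child 49 at index 4, swap → [36, 49, 39, 53, 58]
extract-min → returns 36:
  remove root 36; move last element 58 to root → [58, 49, 39, 53]
  58 vs smaller child 39 at index 2, swap → [39, 49, 58, 53]

[39, 49, 58, 53]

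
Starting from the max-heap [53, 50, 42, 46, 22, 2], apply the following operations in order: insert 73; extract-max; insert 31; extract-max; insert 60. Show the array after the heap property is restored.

[60, 46, 50, 31, 22, 2, 42]

insert 73:
  append 73 at index 6 → [53, 50, 42, 46, 22, 2, 73]
  73 > parent 42 at index 2, swap → [53, 50, 73, 46, 22, 2, 42]
  73 > parent 53 at index 0, swap → [73, 50, 53, 46, 22, 2, 42]
extract-max → returns 73:
  remove root 73; move last element 42 to root → [42, 50, 53, 46, 22, 2]
  42 vs larger child 53 at index 2, swap → [53, 50, 42, 46, 22, 2]
insert 31:
  append 31 at index 6 → [53, 50, 42, 46, 22, 2, 31] (no swap needed)
extract-max → returns 53:
  remove root 53; move last element 31 to root → [31, 50, 42, 46, 22, 2]
  31 vs larger child 50 at index 1, swap → [50, 31, 42, 46, 22, 2]
  31 vs larger child 46 at index 3, swap → [50, 46, 42, 31, 22, 2]
insert 60:
  append 60 at index 6 → [50, 46, 42, 31, 22, 2, 60]
  60 > parent 42 at index 2, swap → [50, 46, 60, 31, 22, 2, 42]
  60 > parent 50 at index 0, swap → [60, 46, 50, 31, 22, 2, 42]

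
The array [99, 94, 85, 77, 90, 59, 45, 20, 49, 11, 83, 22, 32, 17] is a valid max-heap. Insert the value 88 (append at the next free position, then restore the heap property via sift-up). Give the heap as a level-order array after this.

append 88 at index 14 → [99, 94, 85, 77, 90, 59, 45, 20, 49, 11, 83, 22, 32, 17, 88]
88 > parent 45 at index 6, swap → [99, 94, 85, 77, 90, 59, 88, 20, 49, 11, 83, 22, 32, 17, 45]
88 > parent 85 at index 2, swap → [99, 94, 88, 77, 90, 59, 85, 20, 49, 11, 83, 22, 32, 17, 45]

[99, 94, 88, 77, 90, 59, 85, 20, 49, 11, 83, 22, 32, 17, 45]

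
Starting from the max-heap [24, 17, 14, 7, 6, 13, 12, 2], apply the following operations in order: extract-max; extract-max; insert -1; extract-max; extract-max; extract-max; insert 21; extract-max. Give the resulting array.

[7, 6, -1, 2]

extract-max → returns 24:
  remove root 24; move last element 2 to root → [2, 17, 14, 7, 6, 13, 12]
  2 vs larger child 17 at index 1, swap → [17, 2, 14, 7, 6, 13, 12]
  2 vs larger child 7 at index 3, swap → [17, 7, 14, 2, 6, 13, 12]
extract-max → returns 17:
  remove root 17; move last element 12 to root → [12, 7, 14, 2, 6, 13]
  12 vs larger child 14 at index 2, swap → [14, 7, 12, 2, 6, 13]
  12 vs only child 13 at index 5, swap → [14, 7, 13, 2, 6, 12]
insert -1:
  append -1 at index 6 → [14, 7, 13, 2, 6, 12, -1] (no swap needed)
extract-max → returns 14:
  remove root 14; move last element -1 to root → [-1, 7, 13, 2, 6, 12]
  -1 vs larger child 13 at index 2, swap → [13, 7, -1, 2, 6, 12]
  -1 vs only child 12 at index 5, swap → [13, 7, 12, 2, 6, -1]
extract-max → returns 13:
  remove root 13; move last element -1 to root → [-1, 7, 12, 2, 6]
  -1 vs larger child 12 at index 2, swap → [12, 7, -1, 2, 6]
extract-max → returns 12:
  remove root 12; move last element 6 to root → [6, 7, -1, 2]
  6 vs larger child 7 at index 1, swap → [7, 6, -1, 2]
insert 21:
  append 21 at index 4 → [7, 6, -1, 2, 21]
  21 > parent 6 at index 1, swap → [7, 21, -1, 2, 6]
  21 > parent 7 at index 0, swap → [21, 7, -1, 2, 6]
extract-max → returns 21:
  remove root 21; move last element 6 to root → [6, 7, -1, 2]
  6 vs larger child 7 at index 1, swap → [7, 6, -1, 2]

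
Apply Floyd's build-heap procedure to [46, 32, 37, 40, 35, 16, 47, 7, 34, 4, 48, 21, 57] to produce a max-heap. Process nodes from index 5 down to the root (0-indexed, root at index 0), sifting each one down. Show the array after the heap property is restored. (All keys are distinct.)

[57, 48, 47, 40, 35, 37, 46, 7, 34, 4, 32, 21, 16]

sift down from index 5:
  16 vs larger child 57 at index 12, swap → [46, 32, 37, 40, 35, 57, 47, 7, 34, 4, 48, 21, 16]
sift down from index 4:
  35 vs larger child 48 at index 10, swap → [46, 32, 37, 40, 48, 57, 47, 7, 34, 4, 35, 21, 16]
sift down from index 3: already satisfies heap property
sift down from index 2:
  37 vs larger child 57 at index 5, swap → [46, 32, 57, 40, 48, 37, 47, 7, 34, 4, 35, 21, 16]
sift down from index 1:
  32 vs larger child 48 at index 4, swap → [46, 48, 57, 40, 32, 37, 47, 7, 34, 4, 35, 21, 16]
  32 vs larger child 35 at index 10, swap → [46, 48, 57, 40, 35, 37, 47, 7, 34, 4, 32, 21, 16]
sift down from index 0:
  46 vs larger child 57 at index 2, swap → [57, 48, 46, 40, 35, 37, 47, 7, 34, 4, 32, 21, 16]
  46 vs larger child 47 at index 6, swap → [57, 48, 47, 40, 35, 37, 46, 7, 34, 4, 32, 21, 16]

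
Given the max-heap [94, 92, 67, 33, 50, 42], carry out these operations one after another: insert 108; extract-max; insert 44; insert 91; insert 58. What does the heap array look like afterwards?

[94, 92, 67, 91, 50, 42, 44, 33, 58]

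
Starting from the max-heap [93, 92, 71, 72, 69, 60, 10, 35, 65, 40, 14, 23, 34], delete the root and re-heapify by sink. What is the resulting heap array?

remove root 93; move last element 34 to root → [34, 92, 71, 72, 69, 60, 10, 35, 65, 40, 14, 23]
34 vs larger child 92 at index 1, swap → [92, 34, 71, 72, 69, 60, 10, 35, 65, 40, 14, 23]
34 vs larger child 72 at index 3, swap → [92, 72, 71, 34, 69, 60, 10, 35, 65, 40, 14, 23]
34 vs larger child 65 at index 8, swap → [92, 72, 71, 65, 69, 60, 10, 35, 34, 40, 14, 23]

[92, 72, 71, 65, 69, 60, 10, 35, 34, 40, 14, 23]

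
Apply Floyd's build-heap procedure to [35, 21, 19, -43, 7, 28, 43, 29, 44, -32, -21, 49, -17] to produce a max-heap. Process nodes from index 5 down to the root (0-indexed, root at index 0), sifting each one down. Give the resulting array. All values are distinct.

sift down from index 5:
  28 vs larger child 49 at index 11, swap → [35, 21, 19, -43, 7, 49, 43, 29, 44, -32, -21, 28, -17]
sift down from index 4: already satisfies heap property
sift down from index 3:
  -43 vs larger child 44 at index 8, swap → [35, 21, 19, 44, 7, 49, 43, 29, -43, -32, -21, 28, -17]
sift down from index 2:
  19 vs larger child 49 at index 5, swap → [35, 21, 49, 44, 7, 19, 43, 29, -43, -32, -21, 28, -17]
  19 vs larger child 28 at index 11, swap → [35, 21, 49, 44, 7, 28, 43, 29, -43, -32, -21, 19, -17]
sift down from index 1:
  21 vs larger child 44 at index 3, swap → [35, 44, 49, 21, 7, 28, 43, 29, -43, -32, -21, 19, -17]
  21 vs larger child 29 at index 7, swap → [35, 44, 49, 29, 7, 28, 43, 21, -43, -32, -21, 19, -17]
sift down from index 0:
  35 vs larger child 49 at index 2, swap → [49, 44, 35, 29, 7, 28, 43, 21, -43, -32, -21, 19, -17]
  35 vs larger child 43 at index 6, swap → [49, 44, 43, 29, 7, 28, 35, 21, -43, -32, -21, 19, -17]

[49, 44, 43, 29, 7, 28, 35, 21, -43, -32, -21, 19, -17]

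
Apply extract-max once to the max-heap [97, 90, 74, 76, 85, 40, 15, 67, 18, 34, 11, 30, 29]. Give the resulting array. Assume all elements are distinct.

remove root 97; move last element 29 to root → [29, 90, 74, 76, 85, 40, 15, 67, 18, 34, 11, 30]
29 vs larger child 90 at index 1, swap → [90, 29, 74, 76, 85, 40, 15, 67, 18, 34, 11, 30]
29 vs larger child 85 at index 4, swap → [90, 85, 74, 76, 29, 40, 15, 67, 18, 34, 11, 30]
29 vs larger child 34 at index 9, swap → [90, 85, 74, 76, 34, 40, 15, 67, 18, 29, 11, 30]

[90, 85, 74, 76, 34, 40, 15, 67, 18, 29, 11, 30]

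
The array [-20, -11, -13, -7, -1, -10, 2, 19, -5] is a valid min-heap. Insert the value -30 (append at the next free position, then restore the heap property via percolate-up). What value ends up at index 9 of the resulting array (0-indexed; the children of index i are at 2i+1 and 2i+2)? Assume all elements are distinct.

append -30 at index 9 → [-20, -11, -13, -7, -1, -10, 2, 19, -5, -30]
-30 < parent -1 at index 4, swap → [-20, -11, -13, -7, -30, -10, 2, 19, -5, -1]
-30 < parent -11 at index 1, swap → [-20, -30, -13, -7, -11, -10, 2, 19, -5, -1]
-30 < parent -20 at index 0, swap → [-30, -20, -13, -7, -11, -10, 2, 19, -5, -1]
resulting array: [-30, -20, -13, -7, -11, -10, 2, 19, -5, -1]

-1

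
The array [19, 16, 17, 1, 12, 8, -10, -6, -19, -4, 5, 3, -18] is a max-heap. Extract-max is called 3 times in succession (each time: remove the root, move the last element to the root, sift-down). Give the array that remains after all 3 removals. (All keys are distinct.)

[12, 5, 8, 1, -4, 3, -10, -6, -19, -18]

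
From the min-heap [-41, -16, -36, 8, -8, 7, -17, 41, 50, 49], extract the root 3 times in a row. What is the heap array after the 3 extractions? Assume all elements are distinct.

[-16, -8, 7, 8, 41, 50, 49]

extract-min #1 returns -41:
  remove root -41; move last element 49 to root → [49, -16, -36, 8, -8, 7, -17, 41, 50]
  49 vs smaller child -36 at index 2, swap → [-36, -16, 49, 8, -8, 7, -17, 41, 50]
  49 vs smaller child -17 at index 6, swap → [-36, -16, -17, 8, -8, 7, 49, 41, 50]
extract-min #2 returns -36:
  remove root -36; move last element 50 to root → [50, -16, -17, 8, -8, 7, 49, 41]
  50 vs smaller child -17 at index 2, swap → [-17, -16, 50, 8, -8, 7, 49, 41]
  50 vs smaller child 7 at index 5, swap → [-17, -16, 7, 8, -8, 50, 49, 41]
extract-min #3 returns -17:
  remove root -17; move last element 41 to root → [41, -16, 7, 8, -8, 50, 49]
  41 vs smaller child -16 at index 1, swap → [-16, 41, 7, 8, -8, 50, 49]
  41 vs smaller child -8 at index 4, swap → [-16, -8, 7, 8, 41, 50, 49]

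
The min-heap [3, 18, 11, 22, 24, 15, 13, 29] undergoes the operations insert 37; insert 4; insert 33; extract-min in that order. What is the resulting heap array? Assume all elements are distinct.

[4, 18, 11, 22, 24, 15, 13, 29, 37, 33]

insert 37:
  append 37 at index 8 → [3, 18, 11, 22, 24, 15, 13, 29, 37] (no swap needed)
insert 4:
  append 4 at index 9 → [3, 18, 11, 22, 24, 15, 13, 29, 37, 4]
  4 < parent 24 at index 4, swap → [3, 18, 11, 22, 4, 15, 13, 29, 37, 24]
  4 < parent 18 at index 1, swap → [3, 4, 11, 22, 18, 15, 13, 29, 37, 24]
insert 33:
  append 33 at index 10 → [3, 4, 11, 22, 18, 15, 13, 29, 37, 24, 33] (no swap needed)
extract-min → returns 3:
  remove root 3; move last element 33 to root → [33, 4, 11, 22, 18, 15, 13, 29, 37, 24]
  33 vs smaller child 4 at index 1, swap → [4, 33, 11, 22, 18, 15, 13, 29, 37, 24]
  33 vs smaller child 18 at index 4, swap → [4, 18, 11, 22, 33, 15, 13, 29, 37, 24]
  33 vs only child 24 at index 9, swap → [4, 18, 11, 22, 24, 15, 13, 29, 37, 33]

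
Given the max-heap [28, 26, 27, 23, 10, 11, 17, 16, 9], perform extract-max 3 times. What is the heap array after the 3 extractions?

[23, 16, 17, 9, 10, 11]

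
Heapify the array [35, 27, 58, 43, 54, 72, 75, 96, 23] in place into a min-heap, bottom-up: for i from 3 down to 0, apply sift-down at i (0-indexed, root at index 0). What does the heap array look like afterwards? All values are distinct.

[23, 27, 58, 35, 54, 72, 75, 96, 43]

sift down from index 3:
  43 vs smaller child 23 at index 8, swap → [35, 27, 58, 23, 54, 72, 75, 96, 43]
sift down from index 2: already satisfies heap property
sift down from index 1:
  27 vs smaller child 23 at index 3, swap → [35, 23, 58, 27, 54, 72, 75, 96, 43]
sift down from index 0:
  35 vs smaller child 23 at index 1, swap → [23, 35, 58, 27, 54, 72, 75, 96, 43]
  35 vs smaller child 27 at index 3, swap → [23, 27, 58, 35, 54, 72, 75, 96, 43]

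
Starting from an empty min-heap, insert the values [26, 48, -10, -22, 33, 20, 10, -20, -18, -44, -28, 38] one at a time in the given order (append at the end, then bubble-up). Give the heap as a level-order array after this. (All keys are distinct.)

Insert 26:
  append 26 at index 0 → [26] (no swap needed)
Insert 48:
  append 48 at index 1 → [26, 48] (no swap needed)
Insert -10:
  append -10 at index 2 → [26, 48, -10]
  -10 < parent 26 at index 0, swap → [-10, 48, 26]
Insert -22:
  append -22 at index 3 → [-10, 48, 26, -22]
  -22 < parent 48 at index 1, swap → [-10, -22, 26, 48]
  -22 < parent -10 at index 0, swap → [-22, -10, 26, 48]
Insert 33:
  append 33 at index 4 → [-22, -10, 26, 48, 33] (no swap needed)
Insert 20:
  append 20 at index 5 → [-22, -10, 26, 48, 33, 20]
  20 < parent 26 at index 2, swap → [-22, -10, 20, 48, 33, 26]
Insert 10:
  append 10 at index 6 → [-22, -10, 20, 48, 33, 26, 10]
  10 < parent 20 at index 2, swap → [-22, -10, 10, 48, 33, 26, 20]
Insert -20:
  append -20 at index 7 → [-22, -10, 10, 48, 33, 26, 20, -20]
  -20 < parent 48 at index 3, swap → [-22, -10, 10, -20, 33, 26, 20, 48]
  -20 < parent -10 at index 1, swap → [-22, -20, 10, -10, 33, 26, 20, 48]
Insert -18:
  append -18 at index 8 → [-22, -20, 10, -10, 33, 26, 20, 48, -18]
  -18 < parent -10 at index 3, swap → [-22, -20, 10, -18, 33, 26, 20, 48, -10]
Insert -44:
  append -44 at index 9 → [-22, -20, 10, -18, 33, 26, 20, 48, -10, -44]
  -44 < parent 33 at index 4, swap → [-22, -20, 10, -18, -44, 26, 20, 48, -10, 33]
  -44 < parent -20 at index 1, swap → [-22, -44, 10, -18, -20, 26, 20, 48, -10, 33]
  -44 < parent -22 at index 0, swap → [-44, -22, 10, -18, -20, 26, 20, 48, -10, 33]
Insert -28:
  append -28 at index 10 → [-44, -22, 10, -18, -20, 26, 20, 48, -10, 33, -28]
  -28 < parent -20 at index 4, swap → [-44, -22, 10, -18, -28, 26, 20, 48, -10, 33, -20]
  -28 < parent -22 at index 1, swap → [-44, -28, 10, -18, -22, 26, 20, 48, -10, 33, -20]
Insert 38:
  append 38 at index 11 → [-44, -28, 10, -18, -22, 26, 20, 48, -10, 33, -20, 38] (no swap needed)

[-44, -28, 10, -18, -22, 26, 20, 48, -10, 33, -20, 38]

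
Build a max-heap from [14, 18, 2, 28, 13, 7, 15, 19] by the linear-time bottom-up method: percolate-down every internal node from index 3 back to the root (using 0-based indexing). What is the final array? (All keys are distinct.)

sift down from index 3: already satisfies heap property
sift down from index 2:
  2 vs larger child 15 at index 6, swap → [14, 18, 15, 28, 13, 7, 2, 19]
sift down from index 1:
  18 vs larger child 28 at index 3, swap → [14, 28, 15, 18, 13, 7, 2, 19]
  18 vs only child 19 at index 7, swap → [14, 28, 15, 19, 13, 7, 2, 18]
sift down from index 0:
  14 vs larger child 28 at index 1, swap → [28, 14, 15, 19, 13, 7, 2, 18]
  14 vs larger child 19 at index 3, swap → [28, 19, 15, 14, 13, 7, 2, 18]
  14 vs only child 18 at index 7, swap → [28, 19, 15, 18, 13, 7, 2, 14]

[28, 19, 15, 18, 13, 7, 2, 14]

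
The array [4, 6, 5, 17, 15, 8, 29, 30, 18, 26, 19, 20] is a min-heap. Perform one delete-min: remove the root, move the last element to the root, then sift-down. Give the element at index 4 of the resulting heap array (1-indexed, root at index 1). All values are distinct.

remove root 4; move last element 20 to root → [20, 6, 5, 17, 15, 8, 29, 30, 18, 26, 19]
20 vs smaller child 5 at index 3, swap → [5, 6, 20, 17, 15, 8, 29, 30, 18, 26, 19]
20 vs smaller child 8 at index 6, swap → [5, 6, 8, 17, 15, 20, 29, 30, 18, 26, 19]
resulting array: [5, 6, 8, 17, 15, 20, 29, 30, 18, 26, 19]

17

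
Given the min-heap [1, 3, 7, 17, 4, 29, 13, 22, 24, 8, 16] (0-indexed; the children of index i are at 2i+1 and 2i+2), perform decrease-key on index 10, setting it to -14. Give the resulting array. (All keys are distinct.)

[-14, 1, 7, 17, 3, 29, 13, 22, 24, 8, 4]

set index 10 from 16 to -14 → [1, 3, 7, 17, 4, 29, 13, 22, 24, 8, -14]
-14 < parent 4 at index 4, swap → [1, 3, 7, 17, -14, 29, 13, 22, 24, 8, 4]
-14 < parent 3 at index 1, swap → [1, -14, 7, 17, 3, 29, 13, 22, 24, 8, 4]
-14 < parent 1 at index 0, swap → [-14, 1, 7, 17, 3, 29, 13, 22, 24, 8, 4]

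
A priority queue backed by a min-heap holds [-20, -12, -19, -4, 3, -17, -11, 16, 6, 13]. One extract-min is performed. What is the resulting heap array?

[-19, -12, -17, -4, 3, 13, -11, 16, 6]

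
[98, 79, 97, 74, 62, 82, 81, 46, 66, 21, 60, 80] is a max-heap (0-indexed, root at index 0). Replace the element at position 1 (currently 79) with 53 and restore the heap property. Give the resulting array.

[98, 74, 97, 66, 62, 82, 81, 46, 53, 21, 60, 80]

set index 1 from 79 to 53 → [98, 53, 97, 74, 62, 82, 81, 46, 66, 21, 60, 80]
53 vs larger child 74 at index 3, swap → [98, 74, 97, 53, 62, 82, 81, 46, 66, 21, 60, 80]
53 vs larger child 66 at index 8, swap → [98, 74, 97, 66, 62, 82, 81, 46, 53, 21, 60, 80]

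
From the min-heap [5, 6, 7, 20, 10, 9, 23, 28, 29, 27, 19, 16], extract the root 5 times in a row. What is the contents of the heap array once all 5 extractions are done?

[16, 20, 19, 28, 29, 27, 23]

extract-min #1 returns 5:
  remove root 5; move last element 16 to root → [16, 6, 7, 20, 10, 9, 23, 28, 29, 27, 19]
  16 vs smaller child 6 at index 1, swap → [6, 16, 7, 20, 10, 9, 23, 28, 29, 27, 19]
  16 vs smaller child 10 at index 4, swap → [6, 10, 7, 20, 16, 9, 23, 28, 29, 27, 19]
extract-min #2 returns 6:
  remove root 6; move last element 19 to root → [19, 10, 7, 20, 16, 9, 23, 28, 29, 27]
  19 vs smaller child 7 at index 2, swap → [7, 10, 19, 20, 16, 9, 23, 28, 29, 27]
  19 vs smaller child 9 at index 5, swap → [7, 10, 9, 20, 16, 19, 23, 28, 29, 27]
extract-min #3 returns 7:
  remove root 7; move last element 27 to root → [27, 10, 9, 20, 16, 19, 23, 28, 29]
  27 vs smaller child 9 at index 2, swap → [9, 10, 27, 20, 16, 19, 23, 28, 29]
  27 vs smaller child 19 at index 5, swap → [9, 10, 19, 20, 16, 27, 23, 28, 29]
extract-min #4 returns 9:
  remove root 9; move last element 29 to root → [29, 10, 19, 20, 16, 27, 23, 28]
  29 vs smaller child 10 at index 1, swap → [10, 29, 19, 20, 16, 27, 23, 28]
  29 vs smaller child 16 at index 4, swap → [10, 16, 19, 20, 29, 27, 23, 28]
extract-min #5 returns 10:
  remove root 10; move last element 28 to root → [28, 16, 19, 20, 29, 27, 23]
  28 vs smaller child 16 at index 1, swap → [16, 28, 19, 20, 29, 27, 23]
  28 vs smaller child 20 at index 3, swap → [16, 20, 19, 28, 29, 27, 23]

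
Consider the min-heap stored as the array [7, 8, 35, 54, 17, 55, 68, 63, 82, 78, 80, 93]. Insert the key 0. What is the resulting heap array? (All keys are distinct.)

append 0 at index 12 → [7, 8, 35, 54, 17, 55, 68, 63, 82, 78, 80, 93, 0]
0 < parent 55 at index 5, swap → [7, 8, 35, 54, 17, 0, 68, 63, 82, 78, 80, 93, 55]
0 < parent 35 at index 2, swap → [7, 8, 0, 54, 17, 35, 68, 63, 82, 78, 80, 93, 55]
0 < parent 7 at index 0, swap → [0, 8, 7, 54, 17, 35, 68, 63, 82, 78, 80, 93, 55]

[0, 8, 7, 54, 17, 35, 68, 63, 82, 78, 80, 93, 55]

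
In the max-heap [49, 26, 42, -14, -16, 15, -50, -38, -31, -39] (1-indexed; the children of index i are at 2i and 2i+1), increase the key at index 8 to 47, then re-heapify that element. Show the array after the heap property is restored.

set index 8 from -38 to 47 → [49, 26, 42, -14, -16, 15, -50, 47, -31, -39]
47 > parent -14 at index 4, swap → [49, 26, 42, 47, -16, 15, -50, -14, -31, -39]
47 > parent 26 at index 2, swap → [49, 47, 42, 26, -16, 15, -50, -14, -31, -39]

[49, 47, 42, 26, -16, 15, -50, -14, -31, -39]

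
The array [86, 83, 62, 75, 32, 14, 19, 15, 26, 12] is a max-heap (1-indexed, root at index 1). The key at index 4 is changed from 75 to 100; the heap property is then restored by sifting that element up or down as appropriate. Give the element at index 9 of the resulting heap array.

set index 4 from 75 to 100 → [86, 83, 62, 100, 32, 14, 19, 15, 26, 12]
100 > parent 83 at index 2, swap → [86, 100, 62, 83, 32, 14, 19, 15, 26, 12]
100 > parent 86 at index 1, swap → [100, 86, 62, 83, 32, 14, 19, 15, 26, 12]
resulting array: [100, 86, 62, 83, 32, 14, 19, 15, 26, 12]

26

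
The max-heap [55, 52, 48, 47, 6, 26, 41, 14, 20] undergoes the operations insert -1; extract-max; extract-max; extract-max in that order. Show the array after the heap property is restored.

insert -1:
  append -1 at index 9 → [55, 52, 48, 47, 6, 26, 41, 14, 20, -1] (no swap needed)
extract-max → returns 55:
  remove root 55; move last element -1 to root → [-1, 52, 48, 47, 6, 26, 41, 14, 20]
  -1 vs larger child 52 at index 1, swap → [52, -1, 48, 47, 6, 26, 41, 14, 20]
  -1 vs larger child 47 at index 3, swap → [52, 47, 48, -1, 6, 26, 41, 14, 20]
  -1 vs larger child 20 at index 8, swap → [52, 47, 48, 20, 6, 26, 41, 14, -1]
extract-max → returns 52:
  remove root 52; move last element -1 to root → [-1, 47, 48, 20, 6, 26, 41, 14]
  -1 vs larger child 48 at index 2, swap → [48, 47, -1, 20, 6, 26, 41, 14]
  -1 vs larger child 41 at index 6, swap → [48, 47, 41, 20, 6, 26, -1, 14]
extract-max → returns 48:
  remove root 48; move last element 14 to root → [14, 47, 41, 20, 6, 26, -1]
  14 vs larger child 47 at index 1, swap → [47, 14, 41, 20, 6, 26, -1]
  14 vs larger child 20 at index 3, swap → [47, 20, 41, 14, 6, 26, -1]

[47, 20, 41, 14, 6, 26, -1]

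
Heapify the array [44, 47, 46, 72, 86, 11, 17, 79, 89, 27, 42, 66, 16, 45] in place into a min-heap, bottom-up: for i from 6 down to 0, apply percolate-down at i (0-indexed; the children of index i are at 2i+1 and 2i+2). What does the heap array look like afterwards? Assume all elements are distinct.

[11, 27, 16, 72, 42, 44, 17, 79, 89, 86, 47, 66, 46, 45]

sift down from index 6: already satisfies heap property
sift down from index 5: already satisfies heap property
sift down from index 4:
  86 vs smaller child 27 at index 9, swap → [44, 47, 46, 72, 27, 11, 17, 79, 89, 86, 42, 66, 16, 45]
sift down from index 3: already satisfies heap property
sift down from index 2:
  46 vs smaller child 11 at index 5, swap → [44, 47, 11, 72, 27, 46, 17, 79, 89, 86, 42, 66, 16, 45]
  46 vs smaller child 16 at index 12, swap → [44, 47, 11, 72, 27, 16, 17, 79, 89, 86, 42, 66, 46, 45]
sift down from index 1:
  47 vs smaller child 27 at index 4, swap → [44, 27, 11, 72, 47, 16, 17, 79, 89, 86, 42, 66, 46, 45]
  47 vs smaller child 42 at index 10, swap → [44, 27, 11, 72, 42, 16, 17, 79, 89, 86, 47, 66, 46, 45]
sift down from index 0:
  44 vs smaller child 11 at index 2, swap → [11, 27, 44, 72, 42, 16, 17, 79, 89, 86, 47, 66, 46, 45]
  44 vs smaller child 16 at index 5, swap → [11, 27, 16, 72, 42, 44, 17, 79, 89, 86, 47, 66, 46, 45]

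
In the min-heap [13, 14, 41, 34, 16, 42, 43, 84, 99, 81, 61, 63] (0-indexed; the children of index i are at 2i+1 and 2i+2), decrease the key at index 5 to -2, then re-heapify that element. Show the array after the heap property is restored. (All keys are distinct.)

set index 5 from 42 to -2 → [13, 14, 41, 34, 16, -2, 43, 84, 99, 81, 61, 63]
-2 < parent 41 at index 2, swap → [13, 14, -2, 34, 16, 41, 43, 84, 99, 81, 61, 63]
-2 < parent 13 at index 0, swap → [-2, 14, 13, 34, 16, 41, 43, 84, 99, 81, 61, 63]

[-2, 14, 13, 34, 16, 41, 43, 84, 99, 81, 61, 63]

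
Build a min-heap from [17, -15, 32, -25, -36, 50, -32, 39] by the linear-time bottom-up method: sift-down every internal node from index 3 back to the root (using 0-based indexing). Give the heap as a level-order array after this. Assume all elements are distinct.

sift down from index 3: already satisfies heap property
sift down from index 2:
  32 vs smaller child -32 at index 6, swap → [17, -15, -32, -25, -36, 50, 32, 39]
sift down from index 1:
  -15 vs smaller child -36 at index 4, swap → [17, -36, -32, -25, -15, 50, 32, 39]
sift down from index 0:
  17 vs smaller child -36 at index 1, swap → [-36, 17, -32, -25, -15, 50, 32, 39]
  17 vs smaller child -25 at index 3, swap → [-36, -25, -32, 17, -15, 50, 32, 39]

[-36, -25, -32, 17, -15, 50, 32, 39]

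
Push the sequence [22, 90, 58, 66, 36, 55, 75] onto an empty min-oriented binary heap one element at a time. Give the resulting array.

Insert 22:
  append 22 at index 0 → [22] (no swap needed)
Insert 90:
  append 90 at index 1 → [22, 90] (no swap needed)
Insert 58:
  append 58 at index 2 → [22, 90, 58] (no swap needed)
Insert 66:
  append 66 at index 3 → [22, 90, 58, 66]
  66 < parent 90 at index 1, swap → [22, 66, 58, 90]
Insert 36:
  append 36 at index 4 → [22, 66, 58, 90, 36]
  36 < parent 66 at index 1, swap → [22, 36, 58, 90, 66]
Insert 55:
  append 55 at index 5 → [22, 36, 58, 90, 66, 55]
  55 < parent 58 at index 2, swap → [22, 36, 55, 90, 66, 58]
Insert 75:
  append 75 at index 6 → [22, 36, 55, 90, 66, 58, 75] (no swap needed)

[22, 36, 55, 90, 66, 58, 75]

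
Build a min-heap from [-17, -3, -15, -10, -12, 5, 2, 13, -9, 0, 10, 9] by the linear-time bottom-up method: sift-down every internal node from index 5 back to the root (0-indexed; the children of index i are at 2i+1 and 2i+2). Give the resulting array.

[-17, -12, -15, -10, -3, 5, 2, 13, -9, 0, 10, 9]

sift down from index 5: already satisfies heap property
sift down from index 4: already satisfies heap property
sift down from index 3: already satisfies heap property
sift down from index 2: already satisfies heap property
sift down from index 1:
  -3 vs smaller child -12 at index 4, swap → [-17, -12, -15, -10, -3, 5, 2, 13, -9, 0, 10, 9]
sift down from index 0: already satisfies heap property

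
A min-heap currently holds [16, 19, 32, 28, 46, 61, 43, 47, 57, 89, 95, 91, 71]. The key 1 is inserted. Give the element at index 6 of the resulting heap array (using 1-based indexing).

61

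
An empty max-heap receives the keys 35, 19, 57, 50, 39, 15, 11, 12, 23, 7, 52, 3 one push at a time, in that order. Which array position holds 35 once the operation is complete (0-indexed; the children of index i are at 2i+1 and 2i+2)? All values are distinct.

Insert 35:
  append 35 at index 0 → [35] (no swap needed)
Insert 19:
  append 19 at index 1 → [35, 19] (no swap needed)
Insert 57:
  append 57 at index 2 → [35, 19, 57]
  57 > parent 35 at index 0, swap → [57, 19, 35]
Insert 50:
  append 50 at index 3 → [57, 19, 35, 50]
  50 > parent 19 at index 1, swap → [57, 50, 35, 19]
Insert 39:
  append 39 at index 4 → [57, 50, 35, 19, 39] (no swap needed)
Insert 15:
  append 15 at index 5 → [57, 50, 35, 19, 39, 15] (no swap needed)
Insert 11:
  append 11 at index 6 → [57, 50, 35, 19, 39, 15, 11] (no swap needed)
Insert 12:
  append 12 at index 7 → [57, 50, 35, 19, 39, 15, 11, 12] (no swap needed)
Insert 23:
  append 23 at index 8 → [57, 50, 35, 19, 39, 15, 11, 12, 23]
  23 > parent 19 at index 3, swap → [57, 50, 35, 23, 39, 15, 11, 12, 19]
Insert 7:
  append 7 at index 9 → [57, 50, 35, 23, 39, 15, 11, 12, 19, 7] (no swap needed)
Insert 52:
  append 52 at index 10 → [57, 50, 35, 23, 39, 15, 11, 12, 19, 7, 52]
  52 > parent 39 at index 4, swap → [57, 50, 35, 23, 52, 15, 11, 12, 19, 7, 39]
  52 > parent 50 at index 1, swap → [57, 52, 35, 23, 50, 15, 11, 12, 19, 7, 39]
Insert 3:
  append 3 at index 11 → [57, 52, 35, 23, 50, 15, 11, 12, 19, 7, 39, 3] (no swap needed)
resulting array: [57, 52, 35, 23, 50, 15, 11, 12, 19, 7, 39, 3]

2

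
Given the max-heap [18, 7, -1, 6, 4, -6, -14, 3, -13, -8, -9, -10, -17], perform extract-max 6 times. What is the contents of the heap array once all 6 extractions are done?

[-6, -8, -13, -9, -10, -17, -14]

extract-max #1 returns 18:
  remove root 18; move last element -17 to root → [-17, 7, -1, 6, 4, -6, -14, 3, -13, -8, -9, -10]
  -17 vs larger child 7 at index 1, swap → [7, -17, -1, 6, 4, -6, -14, 3, -13, -8, -9, -10]
  -17 vs larger child 6 at index 3, swap → [7, 6, -1, -17, 4, -6, -14, 3, -13, -8, -9, -10]
  -17 vs larger child 3 at index 7, swap → [7, 6, -1, 3, 4, -6, -14, -17, -13, -8, -9, -10]
extract-max #2 returns 7:
  remove root 7; move last element -10 to root → [-10, 6, -1, 3, 4, -6, -14, -17, -13, -8, -9]
  -10 vs larger child 6 at index 1, swap → [6, -10, -1, 3, 4, -6, -14, -17, -13, -8, -9]
  -10 vs larger child 4 at index 4, swap → [6, 4, -1, 3, -10, -6, -14, -17, -13, -8, -9]
  -10 vs larger child -8 at index 9, swap → [6, 4, -1, 3, -8, -6, -14, -17, -13, -10, -9]
extract-max #3 returns 6:
  remove root 6; move last element -9 to root → [-9, 4, -1, 3, -8, -6, -14, -17, -13, -10]
  -9 vs larger child 4 at index 1, swap → [4, -9, -1, 3, -8, -6, -14, -17, -13, -10]
  -9 vs larger child 3 at index 3, swap → [4, 3, -1, -9, -8, -6, -14, -17, -13, -10]
extract-max #4 returns 4:
  remove root 4; move last element -10 to root → [-10, 3, -1, -9, -8, -6, -14, -17, -13]
  -10 vs larger child 3 at index 1, swap → [3, -10, -1, -9, -8, -6, -14, -17, -13]
  -10 vs larger child -8 at index 4, swap → [3, -8, -1, -9, -10, -6, -14, -17, -13]
extract-max #5 returns 3:
  remove root 3; move last element -13 to root → [-13, -8, -1, -9, -10, -6, -14, -17]
  -13 vs larger child -1 at index 2, swap → [-1, -8, -13, -9, -10, -6, -14, -17]
  -13 vs larger child -6 at index 5, swap → [-1, -8, -6, -9, -10, -13, -14, -17]
extract-max #6 returns -1:
  remove root -1; move last element -17 to root → [-17, -8, -6, -9, -10, -13, -14]
  -17 vs larger child -6 at index 2, swap → [-6, -8, -17, -9, -10, -13, -14]
  -17 vs larger child -13 at index 5, swap → [-6, -8, -13, -9, -10, -17, -14]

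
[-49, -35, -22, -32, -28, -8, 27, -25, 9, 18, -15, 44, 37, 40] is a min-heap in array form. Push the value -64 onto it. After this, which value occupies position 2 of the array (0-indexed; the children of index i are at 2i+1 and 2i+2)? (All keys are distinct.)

-49

append -64 at index 14 → [-49, -35, -22, -32, -28, -8, 27, -25, 9, 18, -15, 44, 37, 40, -64]
-64 < parent 27 at index 6, swap → [-49, -35, -22, -32, -28, -8, -64, -25, 9, 18, -15, 44, 37, 40, 27]
-64 < parent -22 at index 2, swap → [-49, -35, -64, -32, -28, -8, -22, -25, 9, 18, -15, 44, 37, 40, 27]
-64 < parent -49 at index 0, swap → [-64, -35, -49, -32, -28, -8, -22, -25, 9, 18, -15, 44, 37, 40, 27]
resulting array: [-64, -35, -49, -32, -28, -8, -22, -25, 9, 18, -15, 44, 37, 40, 27]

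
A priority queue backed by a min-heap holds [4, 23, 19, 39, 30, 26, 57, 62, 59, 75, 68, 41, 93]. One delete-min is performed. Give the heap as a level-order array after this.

remove root 4; move last element 93 to root → [93, 23, 19, 39, 30, 26, 57, 62, 59, 75, 68, 41]
93 vs smaller child 19 at index 2, swap → [19, 23, 93, 39, 30, 26, 57, 62, 59, 75, 68, 41]
93 vs smaller child 26 at index 5, swap → [19, 23, 26, 39, 30, 93, 57, 62, 59, 75, 68, 41]
93 vs only child 41 at index 11, swap → [19, 23, 26, 39, 30, 41, 57, 62, 59, 75, 68, 93]

[19, 23, 26, 39, 30, 41, 57, 62, 59, 75, 68, 93]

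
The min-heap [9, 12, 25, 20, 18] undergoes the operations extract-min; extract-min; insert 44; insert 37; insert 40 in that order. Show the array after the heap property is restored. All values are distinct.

extract-min → returns 9:
  remove root 9; move last element 18 to root → [18, 12, 25, 20]
  18 vs smaller child 12 at index 1, swap → [12, 18, 25, 20]
extract-min → returns 12:
  remove root 12; move last element 20 to root → [20, 18, 25]
  20 vs smaller child 18 at index 1, swap → [18, 20, 25]
insert 44:
  append 44 at index 3 → [18, 20, 25, 44] (no swap needed)
insert 37:
  append 37 at index 4 → [18, 20, 25, 44, 37] (no swap needed)
insert 40:
  append 40 at index 5 → [18, 20, 25, 44, 37, 40] (no swap needed)

[18, 20, 25, 44, 37, 40]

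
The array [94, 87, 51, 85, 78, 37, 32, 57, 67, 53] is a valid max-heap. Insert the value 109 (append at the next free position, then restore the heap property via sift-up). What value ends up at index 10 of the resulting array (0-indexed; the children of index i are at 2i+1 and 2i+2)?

78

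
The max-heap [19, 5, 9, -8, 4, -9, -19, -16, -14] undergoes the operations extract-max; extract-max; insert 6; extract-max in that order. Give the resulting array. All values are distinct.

extract-max → returns 19:
  remove root 19; move last element -14 to root → [-14, 5, 9, -8, 4, -9, -19, -16]
  -14 vs larger child 9 at index 2, swap → [9, 5, -14, -8, 4, -9, -19, -16]
  -14 vs larger child -9 at index 5, swap → [9, 5, -9, -8, 4, -14, -19, -16]
extract-max → returns 9:
  remove root 9; move last element -16 to root → [-16, 5, -9, -8, 4, -14, -19]
  -16 vs larger child 5 at index 1, swap → [5, -16, -9, -8, 4, -14, -19]
  -16 vs larger child 4 at index 4, swap → [5, 4, -9, -8, -16, -14, -19]
insert 6:
  append 6 at index 7 → [5, 4, -9, -8, -16, -14, -19, 6]
  6 > parent -8 at index 3, swap → [5, 4, -9, 6, -16, -14, -19, -8]
  6 > parent 4 at index 1, swap → [5, 6, -9, 4, -16, -14, -19, -8]
  6 > parent 5 at index 0, swap → [6, 5, -9, 4, -16, -14, -19, -8]
extract-max → returns 6:
  remove root 6; move last element -8 to root → [-8, 5, -9, 4, -16, -14, -19]
  -8 vs larger child 5 at index 1, swap → [5, -8, -9, 4, -16, -14, -19]
  -8 vs larger child 4 at index 3, swap → [5, 4, -9, -8, -16, -14, -19]

[5, 4, -9, -8, -16, -14, -19]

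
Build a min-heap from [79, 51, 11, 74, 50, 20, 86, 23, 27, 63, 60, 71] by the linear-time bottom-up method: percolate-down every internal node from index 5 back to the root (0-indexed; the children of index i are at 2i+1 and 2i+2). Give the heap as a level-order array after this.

[11, 23, 20, 27, 50, 71, 86, 74, 51, 63, 60, 79]

sift down from index 5: already satisfies heap property
sift down from index 4: already satisfies heap property
sift down from index 3:
  74 vs smaller child 23 at index 7, swap → [79, 51, 11, 23, 50, 20, 86, 74, 27, 63, 60, 71]
sift down from index 2: already satisfies heap property
sift down from index 1:
  51 vs smaller child 23 at index 3, swap → [79, 23, 11, 51, 50, 20, 86, 74, 27, 63, 60, 71]
  51 vs smaller child 27 at index 8, swap → [79, 23, 11, 27, 50, 20, 86, 74, 51, 63, 60, 71]
sift down from index 0:
  79 vs smaller child 11 at index 2, swap → [11, 23, 79, 27, 50, 20, 86, 74, 51, 63, 60, 71]
  79 vs smaller child 20 at index 5, swap → [11, 23, 20, 27, 50, 79, 86, 74, 51, 63, 60, 71]
  79 vs only child 71 at index 11, swap → [11, 23, 20, 27, 50, 71, 86, 74, 51, 63, 60, 79]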